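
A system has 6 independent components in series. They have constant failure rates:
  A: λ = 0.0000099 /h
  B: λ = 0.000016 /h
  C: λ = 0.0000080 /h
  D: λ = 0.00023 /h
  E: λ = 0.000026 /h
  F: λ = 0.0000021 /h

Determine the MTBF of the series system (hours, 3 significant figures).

3420

Series of exponential components: λ_sys = Σ λ_i
λ_sys = 0.0000099 + 0.000016 + 0.0000080 + 0.00023 + 0.000026 + 0.0000021 = 2.9200e-04 /h
MTBF = 1 / λ_sys = 3420 h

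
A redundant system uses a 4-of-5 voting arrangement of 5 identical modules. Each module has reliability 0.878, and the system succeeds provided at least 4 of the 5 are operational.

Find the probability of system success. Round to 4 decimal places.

0.8843

R = Σ_{i=4}^{5} C(5,i) p^i (1−p)^{5−i} with p = 0.878
C(5,4)·0.878^4·0.122^1 = 0.362500
C(5,5)·0.878^5·0.122^0 = 0.521762
Sum = 0.8843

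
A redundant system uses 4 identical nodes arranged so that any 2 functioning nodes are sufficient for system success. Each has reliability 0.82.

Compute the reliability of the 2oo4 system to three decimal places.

0.980

R = Σ_{i=2}^{4} C(4,i) p^i (1−p)^{4−i} with p = 0.82
C(4,2)·0.82^2·0.18^2 = 0.13071
C(4,3)·0.82^3·0.18^1 = 0.39698
C(4,4)·0.82^4·0.18^0 = 0.45212
Sum = 0.980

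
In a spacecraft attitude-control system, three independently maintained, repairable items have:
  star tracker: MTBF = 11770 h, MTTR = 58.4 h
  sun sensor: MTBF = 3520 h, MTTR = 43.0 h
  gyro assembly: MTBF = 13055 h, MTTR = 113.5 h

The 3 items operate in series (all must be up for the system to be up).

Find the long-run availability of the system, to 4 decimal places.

0.9746

A(star tracker) = MTBF/(MTBF+MTTR) = 11770/(11770+58.4) = 0.995063
A(sun sensor) = MTBF/(MTBF+MTTR) = 3520/(3520+43.0) = 0.987932
A(gyro assembly) = MTBF/(MTBF+MTTR) = 13055/(13055+113.5) = 0.991381
Series availability: 0.995063 × 0.987932 × 0.991381 = 0.9746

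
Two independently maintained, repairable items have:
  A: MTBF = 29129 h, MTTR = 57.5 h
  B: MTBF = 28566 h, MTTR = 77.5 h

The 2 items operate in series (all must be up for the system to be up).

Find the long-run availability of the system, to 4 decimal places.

0.9953

A(A) = MTBF/(MTBF+MTTR) = 29129/(29129+57.5) = 0.998030
A(B) = MTBF/(MTBF+MTTR) = 28566/(28566+77.5) = 0.997294
Series availability: 0.998030 × 0.997294 = 0.9953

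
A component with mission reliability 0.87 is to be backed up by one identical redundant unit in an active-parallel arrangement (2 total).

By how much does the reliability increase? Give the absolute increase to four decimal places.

0.1131

R_before = 0.87
R_after = 1 − (1 − 0.87)^2 = 0.9831
ΔR = 0.9831 − 0.87 = 0.1131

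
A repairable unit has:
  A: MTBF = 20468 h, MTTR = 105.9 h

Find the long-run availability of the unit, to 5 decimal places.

A(A) = MTBF/(MTBF+MTTR) = 20468/(20468+105.9) = 0.99485

0.99485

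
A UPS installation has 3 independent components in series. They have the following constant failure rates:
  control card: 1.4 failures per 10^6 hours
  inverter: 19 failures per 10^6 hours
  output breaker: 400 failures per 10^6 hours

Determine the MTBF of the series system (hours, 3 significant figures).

2380

Series of exponential components: λ_sys = Σ λ_i
λ_sys = 0.0000014 + 0.000019 + 0.00040 = 4.2040e-04 /h
MTBF = 1 / λ_sys = 2380 h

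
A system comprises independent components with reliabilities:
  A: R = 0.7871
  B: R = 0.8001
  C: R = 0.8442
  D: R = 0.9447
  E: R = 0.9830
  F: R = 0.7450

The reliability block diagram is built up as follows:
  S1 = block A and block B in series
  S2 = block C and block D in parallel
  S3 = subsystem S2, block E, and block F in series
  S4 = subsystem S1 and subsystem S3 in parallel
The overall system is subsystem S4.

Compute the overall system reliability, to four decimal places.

Series (A and B): 0.787100 × 0.800100 = 0.629759
Parallel (C and D): 1 − (1 − 0.844200)(1 − 0.944700) = 0.991384
Series ([0.991384], E, and F): 0.991384 × 0.983000 × 0.745000 = 0.726025
Parallel ([0.629759] and [0.726025]): 1 − (1 − 0.629759)(1 − 0.726025) = 0.8986

0.8986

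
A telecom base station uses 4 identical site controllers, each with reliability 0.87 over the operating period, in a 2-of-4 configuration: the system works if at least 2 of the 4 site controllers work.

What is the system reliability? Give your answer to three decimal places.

R = Σ_{i=2}^{4} C(4,i) p^i (1−p)^{4−i} with p = 0.87
C(4,2)·0.87^2·0.13^2 = 0.07675
C(4,3)·0.87^3·0.13^1 = 0.34242
C(4,4)·0.87^4·0.13^0 = 0.57290
Sum = 0.992

0.992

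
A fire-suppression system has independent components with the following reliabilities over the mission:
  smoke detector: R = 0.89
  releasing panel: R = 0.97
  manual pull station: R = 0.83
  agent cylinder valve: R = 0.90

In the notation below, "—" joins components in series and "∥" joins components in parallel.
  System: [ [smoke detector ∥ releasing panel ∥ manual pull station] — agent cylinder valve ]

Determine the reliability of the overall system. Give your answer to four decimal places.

0.8995

Parallel (smoke detector, releasing panel, and manual pull station): 1 − (1 − 0.890000)(1 − 0.970000)(1 − 0.830000) = 0.999439
Series ([0.999439] and agent cylinder valve): 0.999439 × 0.900000 = 0.8995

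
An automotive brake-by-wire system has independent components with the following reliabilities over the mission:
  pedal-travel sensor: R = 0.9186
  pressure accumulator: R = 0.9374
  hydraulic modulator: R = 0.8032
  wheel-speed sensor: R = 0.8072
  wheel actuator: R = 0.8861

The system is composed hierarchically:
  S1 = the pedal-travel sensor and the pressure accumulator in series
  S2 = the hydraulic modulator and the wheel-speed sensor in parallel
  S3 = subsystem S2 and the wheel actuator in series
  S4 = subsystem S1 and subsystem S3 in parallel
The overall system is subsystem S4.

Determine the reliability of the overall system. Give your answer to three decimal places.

0.980

Series (pedal-travel sensor and pressure accumulator): 0.91860 × 0.93740 = 0.86110
Parallel (hydraulic modulator and wheel-speed sensor): 1 − (1 − 0.80320)(1 − 0.80720) = 0.96206
Series ([0.96206] and wheel actuator): 0.96206 × 0.88610 = 0.85248
Parallel ([0.86110] and [0.85248]): 1 − (1 − 0.86110)(1 − 0.85248) = 0.980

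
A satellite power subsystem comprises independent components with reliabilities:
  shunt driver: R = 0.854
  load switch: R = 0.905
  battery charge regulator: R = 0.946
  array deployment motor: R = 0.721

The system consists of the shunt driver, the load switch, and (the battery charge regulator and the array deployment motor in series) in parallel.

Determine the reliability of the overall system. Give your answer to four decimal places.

Series (battery charge regulator and array deployment motor): 0.946000 × 0.721000 = 0.682066
Parallel (shunt driver, load switch, and [0.682066]): 1 − (1 − 0.854000)(1 − 0.905000)(1 − 0.682066) = 0.9956

0.9956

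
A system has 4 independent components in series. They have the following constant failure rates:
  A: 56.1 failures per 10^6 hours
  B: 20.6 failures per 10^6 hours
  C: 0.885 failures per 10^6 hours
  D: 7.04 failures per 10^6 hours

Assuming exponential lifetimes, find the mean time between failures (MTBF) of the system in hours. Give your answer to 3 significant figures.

Series of exponential components: λ_sys = Σ λ_i
λ_sys = 0.0000561 + 0.0000206 + 0.000000885 + 0.00000704 = 8.4625e-05 /h
MTBF = 1 / λ_sys = 11800 h

11800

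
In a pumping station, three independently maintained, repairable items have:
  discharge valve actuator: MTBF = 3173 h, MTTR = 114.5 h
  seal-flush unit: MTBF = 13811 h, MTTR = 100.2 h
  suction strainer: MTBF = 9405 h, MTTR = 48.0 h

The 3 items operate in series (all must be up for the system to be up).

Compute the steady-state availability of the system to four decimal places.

A(discharge valve actuator) = MTBF/(MTBF+MTTR) = 3173/(3173+114.5) = 0.965171
A(seal-flush unit) = MTBF/(MTBF+MTTR) = 13811/(13811+100.2) = 0.992797
A(suction strainer) = MTBF/(MTBF+MTTR) = 9405/(9405+48.0) = 0.994922
Series availability: 0.965171 × 0.992797 × 0.994922 = 0.9534

0.9534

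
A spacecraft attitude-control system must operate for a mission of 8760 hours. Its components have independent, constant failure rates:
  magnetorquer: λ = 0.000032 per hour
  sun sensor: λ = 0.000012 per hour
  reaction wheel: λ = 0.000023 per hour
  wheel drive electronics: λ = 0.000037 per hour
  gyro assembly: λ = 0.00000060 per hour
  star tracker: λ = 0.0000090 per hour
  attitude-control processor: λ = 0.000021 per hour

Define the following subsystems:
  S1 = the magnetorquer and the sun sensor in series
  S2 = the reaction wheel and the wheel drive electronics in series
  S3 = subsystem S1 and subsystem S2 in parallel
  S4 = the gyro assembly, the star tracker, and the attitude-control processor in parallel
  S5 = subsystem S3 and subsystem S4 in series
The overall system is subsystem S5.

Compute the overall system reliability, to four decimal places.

R(magnetorquer) = exp(−0.000032 × 8760) = 0.755542
R(sun sensor) = exp(−0.000012 × 8760) = 0.900216
R(reaction wheel) = exp(−0.000023 × 8760) = 0.817520
R(wheel drive electronics) = exp(−0.000037 × 8760) = 0.723163
R(gyro assembly) = exp(−0.00000060 × 8760) = 0.994758
R(star tracker) = exp(−0.0000090 × 8760) = 0.924188
R(attitude-control processor) = exp(−0.000021 × 8760) = 0.831969
Series (magnetorquer and sun sensor): 0.755542 × 0.900216 = 0.680151
Series (reaction wheel and wheel drive electronics): 0.817520 × 0.723163 = 0.591200
Parallel ([0.680151] and [0.591200]): 1 − (1 − 0.680151)(1 − 0.591200) = 0.869246
Parallel (gyro assembly, star tracker, and attitude-control processor): 1 − (1 − 0.994758)(1 − 0.924188)(1 − 0.831969) = 0.999933
Series ([0.869246] and [0.999933]): 0.869246 × 0.999933 = 0.8692

0.8692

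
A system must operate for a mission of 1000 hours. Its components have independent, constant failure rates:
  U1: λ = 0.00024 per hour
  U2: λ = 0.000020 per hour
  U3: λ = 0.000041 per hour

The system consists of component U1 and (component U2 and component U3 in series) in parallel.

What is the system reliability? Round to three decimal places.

R(U1) = exp(−0.00024 × 1000) = 0.78663
R(U2) = exp(−0.000020 × 1000) = 0.98020
R(U3) = exp(−0.000041 × 1000) = 0.95983
Series (U2 and U3): 0.98020 × 0.95983 = 0.94083
Parallel (U1 and [0.94083]): 1 − (1 − 0.78663)(1 − 0.94083) = 0.987

0.987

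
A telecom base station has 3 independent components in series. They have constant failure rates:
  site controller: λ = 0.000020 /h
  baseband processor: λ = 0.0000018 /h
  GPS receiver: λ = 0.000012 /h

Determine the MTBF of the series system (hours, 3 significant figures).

29600

Series of exponential components: λ_sys = Σ λ_i
λ_sys = 0.000020 + 0.0000018 + 0.000012 = 3.3800e-05 /h
MTBF = 1 / λ_sys = 29600 h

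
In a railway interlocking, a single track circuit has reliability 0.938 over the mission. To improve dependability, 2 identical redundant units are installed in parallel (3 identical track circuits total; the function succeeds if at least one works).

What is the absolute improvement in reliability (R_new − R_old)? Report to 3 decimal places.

0.062

R_before = 0.938
R_after = 1 − (1 − 0.938)^3 = 1.000
ΔR = 1.000 − 0.938 = 0.062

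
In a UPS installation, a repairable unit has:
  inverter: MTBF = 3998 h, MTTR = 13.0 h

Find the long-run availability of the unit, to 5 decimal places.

0.99676

A(inverter) = MTBF/(MTBF+MTTR) = 3998/(3998+13.0) = 0.99676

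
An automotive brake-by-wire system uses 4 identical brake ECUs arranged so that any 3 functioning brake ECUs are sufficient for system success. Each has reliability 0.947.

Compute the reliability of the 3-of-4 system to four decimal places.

0.9843

R = Σ_{i=3}^{4} C(4,i) p^i (1−p)^{4−i} with p = 0.947
C(4,3)·0.947^3·0.053^1 = 0.180047
C(4,4)·0.947^4·0.053^0 = 0.804266
Sum = 0.9843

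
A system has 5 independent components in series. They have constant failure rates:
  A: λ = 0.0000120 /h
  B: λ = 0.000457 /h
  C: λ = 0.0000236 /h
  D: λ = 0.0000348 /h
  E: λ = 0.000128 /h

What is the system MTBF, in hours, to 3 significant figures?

1530

Series of exponential components: λ_sys = Σ λ_i
λ_sys = 0.0000120 + 0.000457 + 0.0000236 + 0.0000348 + 0.000128 = 6.5540e-04 /h
MTBF = 1 / λ_sys = 1530 h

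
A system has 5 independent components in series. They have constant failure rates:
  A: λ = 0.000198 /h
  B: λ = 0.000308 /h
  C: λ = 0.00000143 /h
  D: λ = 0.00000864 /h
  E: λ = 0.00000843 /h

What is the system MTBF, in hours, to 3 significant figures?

Series of exponential components: λ_sys = Σ λ_i
λ_sys = 0.000198 + 0.000308 + 0.00000143 + 0.00000864 + 0.00000843 = 5.2450e-04 /h
MTBF = 1 / λ_sys = 1910 h

1910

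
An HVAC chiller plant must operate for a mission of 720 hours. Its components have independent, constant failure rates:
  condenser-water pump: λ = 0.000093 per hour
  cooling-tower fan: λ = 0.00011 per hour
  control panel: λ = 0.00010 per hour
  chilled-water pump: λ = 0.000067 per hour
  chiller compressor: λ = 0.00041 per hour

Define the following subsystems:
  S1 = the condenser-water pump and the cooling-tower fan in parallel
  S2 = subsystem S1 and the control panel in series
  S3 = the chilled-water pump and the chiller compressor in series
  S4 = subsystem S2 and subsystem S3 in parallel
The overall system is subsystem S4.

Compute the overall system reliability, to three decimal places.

0.978

R(condenser-water pump) = exp(−0.000093 × 720) = 0.93523
R(cooling-tower fan) = exp(−0.00011 × 720) = 0.92386
R(control panel) = exp(−0.00010 × 720) = 0.93053
R(chilled-water pump) = exp(−0.000067 × 720) = 0.95291
R(chiller compressor) = exp(−0.00041 × 720) = 0.74438
Parallel (condenser-water pump and cooling-tower fan): 1 − (1 − 0.93523)(1 − 0.92386) = 0.99507
Series ([0.99507] and control panel): 0.99507 × 0.93053 = 0.92594
Series (chilled-water pump and chiller compressor): 0.95291 × 0.74438 = 0.70933
Parallel ([0.92594] and [0.70933]): 1 − (1 − 0.92594)(1 − 0.70933) = 0.978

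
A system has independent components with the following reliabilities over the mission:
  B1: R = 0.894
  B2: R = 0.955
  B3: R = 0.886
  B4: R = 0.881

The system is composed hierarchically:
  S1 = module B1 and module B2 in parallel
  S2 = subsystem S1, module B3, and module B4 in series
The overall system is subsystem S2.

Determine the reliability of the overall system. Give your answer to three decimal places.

Parallel (B1 and B2): 1 − (1 − 0.89400)(1 − 0.95500) = 0.99523
Series ([0.99523], B3, and B4): 0.99523 × 0.88600 × 0.88100 = 0.777

0.777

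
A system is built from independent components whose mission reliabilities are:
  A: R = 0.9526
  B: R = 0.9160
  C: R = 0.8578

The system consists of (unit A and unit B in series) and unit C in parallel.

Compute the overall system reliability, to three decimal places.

Series (A and B): 0.95260 × 0.91600 = 0.87258
Parallel ([0.87258] and C): 1 − (1 − 0.87258)(1 − 0.85780) = 0.982

0.982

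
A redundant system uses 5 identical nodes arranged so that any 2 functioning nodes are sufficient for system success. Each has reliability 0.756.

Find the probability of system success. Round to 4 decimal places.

0.9857

R = Σ_{i=2}^{5} C(5,i) p^i (1−p)^{5−i} with p = 0.756
C(5,2)·0.756^2·0.244^3 = 0.083026
C(5,3)·0.756^3·0.244^2 = 0.257244
C(5,4)·0.756^4·0.244^1 = 0.398517
C(5,5)·0.756^5·0.244^0 = 0.246950
Sum = 0.9857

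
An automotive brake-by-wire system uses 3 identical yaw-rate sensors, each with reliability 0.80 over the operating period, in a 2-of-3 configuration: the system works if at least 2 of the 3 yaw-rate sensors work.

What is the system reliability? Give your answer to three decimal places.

R = Σ_{i=2}^{3} C(3,i) p^i (1−p)^{3−i} with p = 0.80
C(3,2)·0.80^2·0.20^1 = 0.38400
C(3,3)·0.80^3·0.20^0 = 0.51200
Sum = 0.896

0.896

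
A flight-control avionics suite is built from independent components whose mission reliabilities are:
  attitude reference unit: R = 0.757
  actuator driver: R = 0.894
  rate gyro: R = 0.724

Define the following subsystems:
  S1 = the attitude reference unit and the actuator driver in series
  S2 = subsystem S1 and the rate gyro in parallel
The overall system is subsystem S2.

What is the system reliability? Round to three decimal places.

0.911

Series (attitude reference unit and actuator driver): 0.75700 × 0.89400 = 0.67676
Parallel ([0.67676] and rate gyro): 1 − (1 − 0.67676)(1 − 0.72400) = 0.911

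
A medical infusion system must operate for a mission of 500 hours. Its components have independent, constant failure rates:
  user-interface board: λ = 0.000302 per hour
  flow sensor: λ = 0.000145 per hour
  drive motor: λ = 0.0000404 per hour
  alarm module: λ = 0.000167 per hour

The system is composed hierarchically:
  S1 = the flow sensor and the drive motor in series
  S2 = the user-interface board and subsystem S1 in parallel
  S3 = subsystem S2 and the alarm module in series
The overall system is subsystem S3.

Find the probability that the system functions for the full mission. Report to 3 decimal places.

R(user-interface board) = exp(−0.000302 × 500) = 0.85985
R(flow sensor) = exp(−0.000145 × 500) = 0.93007
R(drive motor) = exp(−0.0000404 × 500) = 0.98000
R(alarm module) = exp(−0.000167 × 500) = 0.91989
Series (flow sensor and drive motor): 0.93007 × 0.98000 = 0.91147
Parallel (user-interface board and [0.91147]): 1 − (1 − 0.85985)(1 − 0.91147) = 0.98759
Series ([0.98759] and alarm module): 0.98759 × 0.91989 = 0.908

0.908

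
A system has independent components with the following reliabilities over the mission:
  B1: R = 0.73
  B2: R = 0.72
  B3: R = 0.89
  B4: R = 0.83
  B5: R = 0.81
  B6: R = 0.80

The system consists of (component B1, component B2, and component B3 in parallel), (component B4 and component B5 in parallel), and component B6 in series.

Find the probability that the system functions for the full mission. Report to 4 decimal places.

0.7677

Parallel (B1, B2, and B3): 1 − (1 − 0.730000)(1 − 0.720000)(1 − 0.890000) = 0.991684
Parallel (B4 and B5): 1 − (1 − 0.830000)(1 − 0.810000) = 0.967700
Series ([0.991684], [0.967700], and B6): 0.991684 × 0.967700 × 0.800000 = 0.7677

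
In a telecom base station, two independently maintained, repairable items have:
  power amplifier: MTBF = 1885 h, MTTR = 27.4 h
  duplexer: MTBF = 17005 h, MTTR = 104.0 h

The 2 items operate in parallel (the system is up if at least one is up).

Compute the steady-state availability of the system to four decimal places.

0.9999

A(power amplifier) = MTBF/(MTBF+MTTR) = 1885/(1885+27.4) = 0.985672
A(duplexer) = MTBF/(MTBF+MTTR) = 17005/(17005+104.0) = 0.993921
Parallel availability: 1 − (1 − 0.985672)(1 − 0.993921) = 0.9999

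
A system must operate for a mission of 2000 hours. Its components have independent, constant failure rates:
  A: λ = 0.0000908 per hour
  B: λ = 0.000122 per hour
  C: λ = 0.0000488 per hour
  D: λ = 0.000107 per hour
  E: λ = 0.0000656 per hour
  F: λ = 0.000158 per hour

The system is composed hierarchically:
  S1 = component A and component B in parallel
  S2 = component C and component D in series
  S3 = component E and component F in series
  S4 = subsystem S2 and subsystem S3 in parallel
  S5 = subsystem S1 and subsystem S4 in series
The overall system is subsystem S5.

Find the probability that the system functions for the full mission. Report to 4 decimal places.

0.8710

R(A) = exp(−0.0000908 × 2000) = 0.833935
R(B) = exp(−0.000122 × 2000) = 0.783488
R(C) = exp(−0.0000488 × 2000) = 0.907012
R(D) = exp(−0.000107 × 2000) = 0.807348
R(E) = exp(−0.0000656 × 2000) = 0.877042
R(F) = exp(−0.000158 × 2000) = 0.729059
Parallel (A and B): 1 − (1 − 0.833935)(1 − 0.783488) = 0.964045
Series (C and D): 0.907012 × 0.807348 = 0.732274
Series (E and F): 0.877042 × 0.729059 = 0.639415
Parallel ([0.732274] and [0.639415]): 1 − (1 − 0.732274)(1 − 0.639415) = 0.903462
Series ([0.964045] and [0.903462]): 0.964045 × 0.903462 = 0.8710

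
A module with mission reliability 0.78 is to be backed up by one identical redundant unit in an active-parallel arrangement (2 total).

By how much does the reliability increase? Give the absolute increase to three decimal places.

R_before = 0.78
R_after = 1 − (1 − 0.78)^2 = 0.952
ΔR = 0.952 − 0.78 = 0.172

0.172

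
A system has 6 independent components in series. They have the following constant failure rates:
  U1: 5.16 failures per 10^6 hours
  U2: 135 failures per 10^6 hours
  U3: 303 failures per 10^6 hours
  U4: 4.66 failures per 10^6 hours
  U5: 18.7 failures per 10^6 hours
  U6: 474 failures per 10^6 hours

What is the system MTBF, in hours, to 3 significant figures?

1060

Series of exponential components: λ_sys = Σ λ_i
λ_sys = 0.00000516 + 0.000135 + 0.000303 + 0.00000466 + 0.0000187 + 0.000474 = 9.4052e-04 /h
MTBF = 1 / λ_sys = 1060 h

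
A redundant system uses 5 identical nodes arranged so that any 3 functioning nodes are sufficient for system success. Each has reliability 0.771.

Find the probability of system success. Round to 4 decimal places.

0.9174

R = Σ_{i=3}^{5} C(5,i) p^i (1−p)^{5−i} with p = 0.771
C(5,3)·0.771^3·0.229^2 = 0.240344
C(5,4)·0.771^4·0.229^1 = 0.404597
C(5,5)·0.771^5·0.229^0 = 0.272441
Sum = 0.9174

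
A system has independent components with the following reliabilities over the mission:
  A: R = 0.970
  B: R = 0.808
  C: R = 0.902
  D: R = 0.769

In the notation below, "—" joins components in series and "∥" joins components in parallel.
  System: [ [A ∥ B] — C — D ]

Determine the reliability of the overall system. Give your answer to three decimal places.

0.690

Parallel (A and B): 1 − (1 − 0.97000)(1 − 0.80800) = 0.99424
Series ([0.99424], C, and D): 0.99424 × 0.90200 × 0.76900 = 0.690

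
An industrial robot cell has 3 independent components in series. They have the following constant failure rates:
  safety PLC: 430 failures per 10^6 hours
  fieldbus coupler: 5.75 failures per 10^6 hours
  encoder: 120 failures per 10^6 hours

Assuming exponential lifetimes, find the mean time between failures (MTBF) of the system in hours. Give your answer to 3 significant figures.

Series of exponential components: λ_sys = Σ λ_i
λ_sys = 0.000430 + 0.00000575 + 0.000120 = 5.5575e-04 /h
MTBF = 1 / λ_sys = 1800 h

1800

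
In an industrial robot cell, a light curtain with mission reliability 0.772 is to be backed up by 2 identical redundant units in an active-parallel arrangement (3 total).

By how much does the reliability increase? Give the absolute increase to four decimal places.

0.2161

R_before = 0.772
R_after = 1 − (1 − 0.772)^3 = 0.9881
ΔR = 0.9881 − 0.772 = 0.2161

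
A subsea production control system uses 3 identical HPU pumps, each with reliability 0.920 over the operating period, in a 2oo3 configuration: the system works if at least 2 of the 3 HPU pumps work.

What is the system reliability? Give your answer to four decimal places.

R = Σ_{i=2}^{3} C(3,i) p^i (1−p)^{3−i} with p = 0.920
C(3,2)·0.920^2·0.080^1 = 0.203136
C(3,3)·0.920^3·0.080^0 = 0.778688
Sum = 0.9818

0.9818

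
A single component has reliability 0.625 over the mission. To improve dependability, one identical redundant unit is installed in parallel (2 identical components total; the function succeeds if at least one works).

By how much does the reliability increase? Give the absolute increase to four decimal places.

0.2344

R_before = 0.625
R_after = 1 − (1 − 0.625)^2 = 0.8594
ΔR = 0.8594 − 0.625 = 0.2344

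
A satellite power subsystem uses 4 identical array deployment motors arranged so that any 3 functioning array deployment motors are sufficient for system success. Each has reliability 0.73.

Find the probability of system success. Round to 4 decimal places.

0.7041

R = Σ_{i=3}^{4} C(4,i) p^i (1−p)^{4−i} with p = 0.73
C(4,3)·0.73^3·0.27^1 = 0.420138
C(4,4)·0.73^4·0.27^0 = 0.283982
Sum = 0.7041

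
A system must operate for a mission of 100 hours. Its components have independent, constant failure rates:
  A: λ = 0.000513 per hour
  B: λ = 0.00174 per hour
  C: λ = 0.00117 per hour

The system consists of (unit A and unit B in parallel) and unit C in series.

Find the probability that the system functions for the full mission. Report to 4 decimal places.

R(A) = exp(−0.000513 × 100) = 0.949994
R(B) = exp(−0.00174 × 100) = 0.840297
R(C) = exp(−0.00117 × 100) = 0.889585
Parallel (A and B): 1 − (1 − 0.949994)(1 − 0.840297) = 0.992014
Series ([0.992014] and C): 0.992014 × 0.889585 = 0.8825

0.8825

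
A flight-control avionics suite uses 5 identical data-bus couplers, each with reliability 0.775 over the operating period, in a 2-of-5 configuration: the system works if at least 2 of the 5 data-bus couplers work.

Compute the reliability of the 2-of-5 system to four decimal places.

0.9895

R = Σ_{i=2}^{5} C(5,i) p^i (1−p)^{5−i} with p = 0.775
C(5,2)·0.775^2·0.225^3 = 0.068415
C(5,3)·0.775^3·0.225^2 = 0.235651
C(5,4)·0.775^4·0.225^1 = 0.405844
C(5,5)·0.775^5·0.225^0 = 0.279582
Sum = 0.9895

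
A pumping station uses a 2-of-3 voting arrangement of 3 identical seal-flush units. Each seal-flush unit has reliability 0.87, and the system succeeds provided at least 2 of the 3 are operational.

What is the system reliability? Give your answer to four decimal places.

0.9537

R = Σ_{i=2}^{3} C(3,i) p^i (1−p)^{3−i} with p = 0.87
C(3,2)·0.87^2·0.13^1 = 0.295191
C(3,3)·0.87^3·0.13^0 = 0.658503
Sum = 0.9537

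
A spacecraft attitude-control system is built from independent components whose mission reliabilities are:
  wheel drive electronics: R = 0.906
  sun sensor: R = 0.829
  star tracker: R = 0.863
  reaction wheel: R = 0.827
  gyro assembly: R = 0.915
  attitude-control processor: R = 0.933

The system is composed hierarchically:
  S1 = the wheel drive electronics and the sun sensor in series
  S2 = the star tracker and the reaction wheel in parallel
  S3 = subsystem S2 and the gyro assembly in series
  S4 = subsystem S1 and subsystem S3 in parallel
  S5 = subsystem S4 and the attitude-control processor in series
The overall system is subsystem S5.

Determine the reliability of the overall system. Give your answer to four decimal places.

Series (wheel drive electronics and sun sensor): 0.906000 × 0.829000 = 0.751074
Parallel (star tracker and reaction wheel): 1 − (1 − 0.863000)(1 − 0.827000) = 0.976299
Series ([0.976299] and gyro assembly): 0.976299 × 0.915000 = 0.893314
Parallel ([0.751074] and [0.893314]): 1 − (1 − 0.751074)(1 − 0.893314) = 0.973443
Series ([0.973443] and attitude-control processor): 0.973443 × 0.933000 = 0.9082

0.9082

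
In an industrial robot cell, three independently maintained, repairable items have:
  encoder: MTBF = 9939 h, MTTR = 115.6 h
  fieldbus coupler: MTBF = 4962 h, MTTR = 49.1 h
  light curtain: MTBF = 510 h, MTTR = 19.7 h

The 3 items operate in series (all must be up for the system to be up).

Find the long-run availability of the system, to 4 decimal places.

A(encoder) = MTBF/(MTBF+MTTR) = 9939/(9939+115.6) = 0.988503
A(fieldbus coupler) = MTBF/(MTBF+MTTR) = 4962/(4962+49.1) = 0.990202
A(light curtain) = MTBF/(MTBF+MTTR) = 510/(510+19.7) = 0.962809
Series availability: 0.988503 × 0.990202 × 0.962809 = 0.9424

0.9424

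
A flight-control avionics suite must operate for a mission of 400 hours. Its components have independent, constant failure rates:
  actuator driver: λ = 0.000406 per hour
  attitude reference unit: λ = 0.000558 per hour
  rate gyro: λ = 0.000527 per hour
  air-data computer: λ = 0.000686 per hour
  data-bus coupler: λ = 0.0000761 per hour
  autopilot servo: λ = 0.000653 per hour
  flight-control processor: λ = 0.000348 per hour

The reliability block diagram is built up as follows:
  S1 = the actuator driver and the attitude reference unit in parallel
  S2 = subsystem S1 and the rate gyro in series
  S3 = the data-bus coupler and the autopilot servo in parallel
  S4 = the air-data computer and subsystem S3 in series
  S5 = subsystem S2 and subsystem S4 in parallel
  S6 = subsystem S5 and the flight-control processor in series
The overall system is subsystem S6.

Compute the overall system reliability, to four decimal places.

R(actuator driver) = exp(−0.000406 × 400) = 0.850101
R(attitude reference unit) = exp(−0.000558 × 400) = 0.799955
R(rate gyro) = exp(−0.000527 × 400) = 0.809936
R(air-data computer) = exp(−0.000686 × 400) = 0.760028
R(data-bus coupler) = exp(−0.0000761 × 400) = 0.970019
R(autopilot servo) = exp(−0.000653 × 400) = 0.770127
R(flight-control processor) = exp(−0.000348 × 400) = 0.870054
Parallel (actuator driver and attitude reference unit): 1 − (1 − 0.850101)(1 − 0.799955) = 0.970013
Series ([0.970013] and rate gyro): 0.970013 × 0.809936 = 0.785648
Parallel (data-bus coupler and autopilot servo): 1 − (1 − 0.970019)(1 − 0.770127) = 0.993108
Series (air-data computer and [0.993108]): 0.760028 × 0.993108 = 0.754790
Parallel ([0.785648] and [0.754790]): 1 − (1 − 0.785648)(1 − 0.754790) = 0.947439
Series ([0.947439] and flight-control processor): 0.947439 × 0.870054 = 0.8243

0.8243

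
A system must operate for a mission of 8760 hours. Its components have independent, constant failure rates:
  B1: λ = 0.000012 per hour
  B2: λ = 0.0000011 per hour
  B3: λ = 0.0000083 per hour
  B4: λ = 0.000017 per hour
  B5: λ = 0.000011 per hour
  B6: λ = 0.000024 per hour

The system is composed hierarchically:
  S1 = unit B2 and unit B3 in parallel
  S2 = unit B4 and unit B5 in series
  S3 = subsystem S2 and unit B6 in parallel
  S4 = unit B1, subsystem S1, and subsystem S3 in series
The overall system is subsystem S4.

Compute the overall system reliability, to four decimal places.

0.8625

R(B1) = exp(−0.000012 × 8760) = 0.900216
R(B2) = exp(−0.0000011 × 8760) = 0.990410
R(B3) = exp(−0.0000083 × 8760) = 0.929872
R(B4) = exp(−0.000017 × 8760) = 0.861638
R(B5) = exp(−0.000011 × 8760) = 0.908137
R(B6) = exp(−0.000024 × 8760) = 0.810390
Parallel (B2 and B3): 1 − (1 − 0.990410)(1 − 0.929872) = 0.999327
Series (B4 and B5): 0.861638 × 0.908137 = 0.782485
Parallel ([0.782485] and B6): 1 − (1 − 0.782485)(1 − 0.810390) = 0.958757
Series (B1, [0.999327], and [0.958757]): 0.900216 × 0.999327 × 0.958757 = 0.8625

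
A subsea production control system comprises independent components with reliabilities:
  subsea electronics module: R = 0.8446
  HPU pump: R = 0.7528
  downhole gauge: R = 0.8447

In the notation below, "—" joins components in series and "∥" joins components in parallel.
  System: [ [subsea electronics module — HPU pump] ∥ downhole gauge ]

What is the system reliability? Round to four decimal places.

0.9434

Series (subsea electronics module and HPU pump): 0.844600 × 0.752800 = 0.635815
Parallel ([0.635815] and downhole gauge): 1 − (1 − 0.635815)(1 − 0.844700) = 0.9434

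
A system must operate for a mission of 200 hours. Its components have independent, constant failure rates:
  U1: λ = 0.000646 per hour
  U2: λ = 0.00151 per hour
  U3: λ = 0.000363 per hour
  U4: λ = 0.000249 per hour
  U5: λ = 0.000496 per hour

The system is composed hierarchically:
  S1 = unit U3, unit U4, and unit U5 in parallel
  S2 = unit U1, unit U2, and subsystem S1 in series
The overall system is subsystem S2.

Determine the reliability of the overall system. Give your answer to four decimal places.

R(U1) = exp(−0.000646 × 200) = 0.878798
R(U2) = exp(−0.00151 × 200) = 0.739338
R(U3) = exp(−0.000363 × 200) = 0.929973
R(U4) = exp(−0.000249 × 200) = 0.951420
R(U5) = exp(−0.000496 × 200) = 0.905562
Parallel (U3, U4, and U5): 1 − (1 − 0.929973)(1 − 0.951420)(1 − 0.905562) = 0.999679
Series (U1, U2, and [0.999679]): 0.878798 × 0.739338 × 0.999679 = 0.6495

0.6495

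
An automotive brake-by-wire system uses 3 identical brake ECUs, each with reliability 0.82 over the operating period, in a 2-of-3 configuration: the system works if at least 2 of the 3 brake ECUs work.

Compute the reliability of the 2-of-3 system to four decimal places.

0.9145

R = Σ_{i=2}^{3} C(3,i) p^i (1−p)^{3−i} with p = 0.82
C(3,2)·0.82^2·0.18^1 = 0.363096
C(3,3)·0.82^3·0.18^0 = 0.551368
Sum = 0.9145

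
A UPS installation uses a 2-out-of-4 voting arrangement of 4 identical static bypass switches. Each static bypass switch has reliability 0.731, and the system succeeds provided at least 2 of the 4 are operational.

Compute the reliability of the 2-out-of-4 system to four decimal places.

R = Σ_{i=2}^{4} C(4,i) p^i (1−p)^{4−i} with p = 0.731
C(4,2)·0.731^2·0.269^2 = 0.232001
C(4,3)·0.731^3·0.269^1 = 0.420305
C(4,4)·0.731^4·0.269^0 = 0.285542
Sum = 0.9378

0.9378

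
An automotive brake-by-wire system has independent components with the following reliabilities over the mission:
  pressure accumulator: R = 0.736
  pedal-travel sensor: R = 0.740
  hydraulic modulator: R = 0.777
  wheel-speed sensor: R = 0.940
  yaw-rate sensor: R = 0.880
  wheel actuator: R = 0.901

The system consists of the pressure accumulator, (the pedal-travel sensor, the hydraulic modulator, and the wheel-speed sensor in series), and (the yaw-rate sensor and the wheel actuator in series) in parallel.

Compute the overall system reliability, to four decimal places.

0.9749

Series (pedal-travel sensor, hydraulic modulator, and wheel-speed sensor): 0.740000 × 0.777000 × 0.940000 = 0.540481
Series (yaw-rate sensor and wheel actuator): 0.880000 × 0.901000 = 0.792880
Parallel (pressure accumulator, [0.540481], and [0.792880]): 1 − (1 − 0.736000)(1 − 0.540481)(1 − 0.792880) = 0.9749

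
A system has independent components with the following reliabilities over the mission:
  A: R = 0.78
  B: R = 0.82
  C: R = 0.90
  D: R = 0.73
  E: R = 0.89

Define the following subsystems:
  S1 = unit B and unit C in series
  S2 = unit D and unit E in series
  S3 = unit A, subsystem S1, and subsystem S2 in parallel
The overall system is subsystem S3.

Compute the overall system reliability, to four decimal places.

0.9798

Series (B and C): 0.820000 × 0.900000 = 0.738000
Series (D and E): 0.730000 × 0.890000 = 0.649700
Parallel (A, [0.738000], and [0.649700]): 1 − (1 − 0.780000)(1 − 0.738000)(1 − 0.649700) = 0.9798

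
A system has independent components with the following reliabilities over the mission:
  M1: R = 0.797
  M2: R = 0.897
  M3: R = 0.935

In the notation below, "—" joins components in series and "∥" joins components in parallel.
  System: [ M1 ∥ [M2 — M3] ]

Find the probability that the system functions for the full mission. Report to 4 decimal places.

Series (M2 and M3): 0.897000 × 0.935000 = 0.838695
Parallel (M1 and [0.838695]): 1 − (1 − 0.797000)(1 − 0.838695) = 0.9673

0.9673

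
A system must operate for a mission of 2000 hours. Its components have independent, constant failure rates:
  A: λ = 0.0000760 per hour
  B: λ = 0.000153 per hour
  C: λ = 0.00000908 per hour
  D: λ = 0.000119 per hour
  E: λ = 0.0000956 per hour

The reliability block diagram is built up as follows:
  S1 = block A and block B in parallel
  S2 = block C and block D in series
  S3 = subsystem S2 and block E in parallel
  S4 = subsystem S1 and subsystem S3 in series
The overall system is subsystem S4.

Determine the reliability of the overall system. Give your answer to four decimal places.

0.9250

R(A) = exp(−0.0000760 × 2000) = 0.858988
R(B) = exp(−0.000153 × 2000) = 0.736387
R(C) = exp(−0.00000908 × 2000) = 0.982004
R(D) = exp(−0.000119 × 2000) = 0.788203
R(E) = exp(−0.0000956 × 2000) = 0.825967
Parallel (A and B): 1 − (1 − 0.858988)(1 − 0.736387) = 0.962827
Series (C and D): 0.982004 × 0.788203 = 0.774018
Parallel ([0.774018] and E): 1 − (1 − 0.774018)(1 − 0.825967) = 0.960672
Series ([0.962827] and [0.960672]): 0.962827 × 0.960672 = 0.9250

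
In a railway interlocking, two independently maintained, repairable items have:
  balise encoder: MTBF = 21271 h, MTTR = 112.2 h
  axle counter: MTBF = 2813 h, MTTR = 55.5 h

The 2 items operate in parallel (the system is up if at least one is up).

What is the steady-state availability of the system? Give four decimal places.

A(balise encoder) = MTBF/(MTBF+MTTR) = 21271/(21271+112.2) = 0.994753
A(axle counter) = MTBF/(MTBF+MTTR) = 2813/(2813+55.5) = 0.980652
Parallel availability: 1 − (1 − 0.994753)(1 − 0.980652) = 0.9999

0.9999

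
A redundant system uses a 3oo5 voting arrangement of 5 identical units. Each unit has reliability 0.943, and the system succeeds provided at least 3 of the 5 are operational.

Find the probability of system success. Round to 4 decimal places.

0.9983

R = Σ_{i=3}^{5} C(5,i) p^i (1−p)^{5−i} with p = 0.943
C(5,3)·0.943^3·0.057^2 = 0.027245
C(5,4)·0.943^4·0.057^1 = 0.225368
C(5,5)·0.943^5·0.057^0 = 0.745690
Sum = 0.9983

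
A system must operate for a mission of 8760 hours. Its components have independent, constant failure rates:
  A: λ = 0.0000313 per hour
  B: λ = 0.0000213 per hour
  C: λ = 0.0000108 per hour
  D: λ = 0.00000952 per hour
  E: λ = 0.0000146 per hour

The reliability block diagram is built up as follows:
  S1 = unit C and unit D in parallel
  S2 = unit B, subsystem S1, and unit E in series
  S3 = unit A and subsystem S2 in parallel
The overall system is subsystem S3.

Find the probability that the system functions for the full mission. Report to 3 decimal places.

R(A) = exp(−0.0000313 × 8760) = 0.76019
R(B) = exp(−0.0000213 × 8760) = 0.82979
R(C) = exp(−0.0000108 × 8760) = 0.90973
R(D) = exp(−0.00000952 × 8760) = 0.91999
R(E) = exp(−0.0000146 × 8760) = 0.87994
Parallel (C and D): 1 − (1 − 0.90973)(1 − 0.91999) = 0.99278
Series (B, [0.99278], and E): 0.82979 × 0.99278 × 0.87994 = 0.72489
Parallel (A and [0.72489]): 1 − (1 − 0.76019)(1 − 0.72489) = 0.934

0.934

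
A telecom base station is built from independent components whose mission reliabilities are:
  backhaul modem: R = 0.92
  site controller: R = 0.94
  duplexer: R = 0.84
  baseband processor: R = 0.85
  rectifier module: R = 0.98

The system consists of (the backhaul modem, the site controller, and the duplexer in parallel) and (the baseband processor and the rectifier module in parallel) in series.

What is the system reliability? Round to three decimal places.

0.996

Parallel (backhaul modem, site controller, and duplexer): 1 − (1 − 0.92000)(1 − 0.94000)(1 − 0.84000) = 0.99923
Parallel (baseband processor and rectifier module): 1 − (1 − 0.85000)(1 − 0.98000) = 0.99700
Series ([0.99923] and [0.99700]): 0.99923 × 0.99700 = 0.996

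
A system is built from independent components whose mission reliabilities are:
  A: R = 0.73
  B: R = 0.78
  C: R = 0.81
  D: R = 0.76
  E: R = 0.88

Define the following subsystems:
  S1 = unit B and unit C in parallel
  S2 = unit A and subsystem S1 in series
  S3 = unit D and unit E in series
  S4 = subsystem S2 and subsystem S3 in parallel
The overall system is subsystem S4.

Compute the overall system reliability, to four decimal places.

0.9005

Parallel (B and C): 1 − (1 − 0.780000)(1 − 0.810000) = 0.958200
Series (A and [0.958200]): 0.730000 × 0.958200 = 0.699486
Series (D and E): 0.760000 × 0.880000 = 0.668800
Parallel ([0.699486] and [0.668800]): 1 − (1 − 0.699486)(1 − 0.668800) = 0.9005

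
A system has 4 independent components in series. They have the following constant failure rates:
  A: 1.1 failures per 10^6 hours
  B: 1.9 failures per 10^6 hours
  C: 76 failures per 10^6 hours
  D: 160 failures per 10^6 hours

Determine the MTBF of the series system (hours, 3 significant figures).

Series of exponential components: λ_sys = Σ λ_i
λ_sys = 0.0000011 + 0.0000019 + 0.000076 + 0.00016 = 2.3900e-04 /h
MTBF = 1 / λ_sys = 4180 h

4180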